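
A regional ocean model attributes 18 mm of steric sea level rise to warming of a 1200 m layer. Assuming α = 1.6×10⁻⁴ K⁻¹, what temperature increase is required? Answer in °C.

ΔT = Δh/(αH) = 0.018 / (1.6×10⁻⁴ × 1200) = 0.09375 °C

0.0938 °C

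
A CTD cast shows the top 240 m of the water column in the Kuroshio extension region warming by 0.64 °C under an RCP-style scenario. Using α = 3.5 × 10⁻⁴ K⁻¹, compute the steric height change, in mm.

Δh = αΔT·H = 3.5×10⁻⁴ × 0.64 × 240 = 0.05376 m

Δh ≈ 54 mm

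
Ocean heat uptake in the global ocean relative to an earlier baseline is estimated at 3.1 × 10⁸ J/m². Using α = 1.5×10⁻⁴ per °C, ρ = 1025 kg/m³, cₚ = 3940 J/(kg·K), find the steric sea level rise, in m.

Δh = αQ/(ρcₚ) = 1.5×10⁻⁴ × 3.1×10⁸ / (1025 × 3940) ≈ 0.011514 m

0.012 m of thermosteric rise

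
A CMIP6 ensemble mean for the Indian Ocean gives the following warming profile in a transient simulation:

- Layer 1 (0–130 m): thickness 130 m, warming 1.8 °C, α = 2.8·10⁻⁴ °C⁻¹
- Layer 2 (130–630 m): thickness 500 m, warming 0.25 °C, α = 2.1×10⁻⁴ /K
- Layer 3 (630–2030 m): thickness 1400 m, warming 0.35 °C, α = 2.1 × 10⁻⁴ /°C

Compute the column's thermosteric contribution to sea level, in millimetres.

130 × 1.8 × 2.8×10⁻⁴ = 0.06552 m
500 × 2.1×10⁻⁴ × 0.25 = 0.02625 m
0.35 × 2.1×10⁻⁴ × 1400 = 0.10290 m
Δh = 0.06552 + 0.02625 + 0.10290 = 0.19467 m

about 190 mm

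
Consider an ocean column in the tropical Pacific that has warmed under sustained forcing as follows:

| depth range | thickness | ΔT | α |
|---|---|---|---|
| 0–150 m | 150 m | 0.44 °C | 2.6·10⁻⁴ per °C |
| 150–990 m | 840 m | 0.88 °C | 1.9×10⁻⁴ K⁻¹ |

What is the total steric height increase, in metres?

0.158 m

Layer 1: 150 × 2.6×10⁻⁴ × 0.44 = 0.01716 m
Layer 2: 0.88 × 840 × 1.9×10⁻⁴ = 0.140448 m
Δh = 0.01716 + 0.140448 = 0.157608 m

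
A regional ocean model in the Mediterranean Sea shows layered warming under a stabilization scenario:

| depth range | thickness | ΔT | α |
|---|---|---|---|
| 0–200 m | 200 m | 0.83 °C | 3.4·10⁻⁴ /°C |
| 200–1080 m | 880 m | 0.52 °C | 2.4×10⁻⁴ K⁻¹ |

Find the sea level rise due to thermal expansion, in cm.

17 cm

0–200 m: 0.83 × 3.4×10⁻⁴ × 200 = 0.05644 m
Layer 2: 0.52 × 2.4×10⁻⁴ × 880 = 0.109824 m
Δh = 0.05644 + 0.109824 = 0.166264 m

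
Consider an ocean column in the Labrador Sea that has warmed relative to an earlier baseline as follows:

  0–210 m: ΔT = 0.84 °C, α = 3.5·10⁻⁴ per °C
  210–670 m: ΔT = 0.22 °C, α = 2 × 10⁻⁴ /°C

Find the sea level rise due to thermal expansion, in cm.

8.2 cm of thermosteric rise

0.84 × 210 × 3.5×10⁻⁴ = 0.06174 m
210–670 m: 2×10⁻⁴ × 0.22 × 460 = 0.02024 m
Δh = 0.06174 + 0.02024 = 0.08198 m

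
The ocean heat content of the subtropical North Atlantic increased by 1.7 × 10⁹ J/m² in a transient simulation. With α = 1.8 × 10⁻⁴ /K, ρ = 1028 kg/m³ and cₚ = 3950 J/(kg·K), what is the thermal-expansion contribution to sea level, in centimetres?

about 7.54 cm

Δh = αQ/(ρcₚ) = 1.8×10⁻⁴ × 1.7×10⁹ / (1028 × 3950) ≈ 0.075358 m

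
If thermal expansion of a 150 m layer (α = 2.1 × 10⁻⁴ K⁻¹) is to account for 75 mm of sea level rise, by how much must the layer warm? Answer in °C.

ΔT = Δh/(αH) = 0.075 / (2.1×10⁻⁴ × 150) ≈ 2.381 °C

ΔT ≈ 2.4 °C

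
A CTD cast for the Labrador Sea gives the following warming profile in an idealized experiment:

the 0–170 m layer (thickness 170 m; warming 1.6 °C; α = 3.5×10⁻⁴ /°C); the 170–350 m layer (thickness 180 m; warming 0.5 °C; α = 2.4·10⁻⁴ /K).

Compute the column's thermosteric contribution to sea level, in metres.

Δh = 0.117 m

0–170 m: 3.5×10⁻⁴ × 1.6 × 170 = 0.09520 m
180 × 0.5 × 2.4×10⁻⁴ = 0.02160 m
Δh = 0.09520 + 0.02160 = 0.11680 m ≈ 0.117 m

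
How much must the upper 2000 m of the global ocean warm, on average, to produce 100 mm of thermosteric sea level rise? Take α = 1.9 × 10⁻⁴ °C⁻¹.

ΔT ≈ 0.263 °C

ΔT = Δh/(αH) = 0.1 / (1.9×10⁻⁴ × 2000) ≈ 0.2632 °C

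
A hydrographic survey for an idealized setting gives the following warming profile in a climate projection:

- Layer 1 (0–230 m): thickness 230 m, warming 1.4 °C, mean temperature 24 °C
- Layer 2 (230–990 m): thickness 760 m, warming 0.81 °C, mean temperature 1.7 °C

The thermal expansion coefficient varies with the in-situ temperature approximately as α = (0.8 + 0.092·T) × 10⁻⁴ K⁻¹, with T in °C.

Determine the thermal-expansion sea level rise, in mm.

Layer 1: α = (0.8 + 0.092×24)×10⁻⁴ = 3.008×10⁻⁴ K⁻¹
Layer 2: α = (0.8 + 0.092×1.7)×10⁻⁴ = 0.9564×10⁻⁴ K⁻¹
3.008×10⁻⁴ × 1.4 × 230 = 0.0968576 m
0.9564×10⁻⁴ × 760 × 0.81 = 0.058875984 m
Δh = 0.0968576 + 0.058875984 = 0.155733584 m ≈ 156 mm

156 mm of thermosteric rise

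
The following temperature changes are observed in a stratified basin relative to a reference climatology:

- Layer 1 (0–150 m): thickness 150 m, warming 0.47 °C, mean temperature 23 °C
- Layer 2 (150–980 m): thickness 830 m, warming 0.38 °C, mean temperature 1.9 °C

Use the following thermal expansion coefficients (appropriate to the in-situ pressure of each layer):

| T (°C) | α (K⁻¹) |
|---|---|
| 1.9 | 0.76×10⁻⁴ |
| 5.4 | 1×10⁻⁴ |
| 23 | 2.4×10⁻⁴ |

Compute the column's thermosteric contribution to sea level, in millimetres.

Δh ≈ 40.9 mm

Layer 1 at 23 °C → α = 2.4×10⁻⁴ K⁻¹
Layer 2 at 1.9 °C → α = 0.76×10⁻⁴ K⁻¹
0–150 m: 150 × 0.47 × 2.4×10⁻⁴ = 0.01692 m
Layer 2: 830 × 0.38 × 0.76×10⁻⁴ = 0.0239704 m
Δh = 0.01692 + 0.0239704 = 0.0408904 m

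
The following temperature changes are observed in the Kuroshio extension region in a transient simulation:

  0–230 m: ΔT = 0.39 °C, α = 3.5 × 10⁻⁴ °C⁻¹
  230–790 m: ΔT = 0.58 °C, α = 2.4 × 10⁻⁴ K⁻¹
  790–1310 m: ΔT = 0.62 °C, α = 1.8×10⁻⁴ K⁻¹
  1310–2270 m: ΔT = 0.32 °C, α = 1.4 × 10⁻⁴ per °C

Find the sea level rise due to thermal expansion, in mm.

Δh ≈ 210 mm

Layer 1: 3.5×10⁻⁴ × 0.39 × 230 = 0.031395 m
230–790 m: 2.4×10⁻⁴ × 560 × 0.58 = 0.077952 m
Layer 3: 0.62 × 1.8×10⁻⁴ × 520 = 0.058032 m
1310–2270 m: 1.4×10⁻⁴ × 0.32 × 960 = 0.043008 m
Δh = 0.031395 + 0.077952 + 0.058032 + 0.043008 = 0.210387 m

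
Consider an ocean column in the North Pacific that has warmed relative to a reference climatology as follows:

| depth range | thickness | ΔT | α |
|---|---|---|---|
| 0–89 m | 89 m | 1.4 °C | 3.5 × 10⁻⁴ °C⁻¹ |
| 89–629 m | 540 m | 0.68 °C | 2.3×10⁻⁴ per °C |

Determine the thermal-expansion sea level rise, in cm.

1.4 × 3.5×10⁻⁴ × 89 = 0.04361 m
540 × 0.68 × 2.3×10⁻⁴ = 0.084456 m
Δh = 0.04361 + 0.084456 = 0.128066 m

about 13 cm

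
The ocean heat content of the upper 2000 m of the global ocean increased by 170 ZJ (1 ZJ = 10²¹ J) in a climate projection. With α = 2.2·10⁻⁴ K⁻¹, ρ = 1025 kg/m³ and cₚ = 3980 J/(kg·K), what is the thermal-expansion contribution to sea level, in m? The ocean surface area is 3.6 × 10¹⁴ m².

Per unit area: Q = 170×10²¹ / (3.6×10¹⁴) ≈ 4.722×10⁸ J/m²
Δh = αQ/(ρcₚ) = 2.2×10⁻⁴ × 4.722×10⁸ / (1025 × 3980) ≈ 0.025465 m

Δh ≈ 0.025 m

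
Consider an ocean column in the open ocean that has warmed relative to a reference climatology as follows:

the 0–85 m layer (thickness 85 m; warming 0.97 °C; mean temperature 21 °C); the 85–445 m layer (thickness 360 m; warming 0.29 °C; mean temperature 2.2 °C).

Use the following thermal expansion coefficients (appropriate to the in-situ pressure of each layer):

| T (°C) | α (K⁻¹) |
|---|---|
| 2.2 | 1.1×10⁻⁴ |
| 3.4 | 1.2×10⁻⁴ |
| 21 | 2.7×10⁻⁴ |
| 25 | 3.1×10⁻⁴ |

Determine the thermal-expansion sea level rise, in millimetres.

Layer 1 at 21 °C → α = 2.7×10⁻⁴ K⁻¹
Layer 2 at 2.2 °C → α = 1.1×10⁻⁴ K⁻¹
0.97 × 2.7×10⁻⁴ × 85 = 0.0222615 m
85–445 m: 360 × 0.29 × 1.1×10⁻⁴ = 0.011484 m
Δh = 0.0222615 + 0.011484 = 0.0337455 m ≈ 33.7 mm

Δh ≈ 33.7 mm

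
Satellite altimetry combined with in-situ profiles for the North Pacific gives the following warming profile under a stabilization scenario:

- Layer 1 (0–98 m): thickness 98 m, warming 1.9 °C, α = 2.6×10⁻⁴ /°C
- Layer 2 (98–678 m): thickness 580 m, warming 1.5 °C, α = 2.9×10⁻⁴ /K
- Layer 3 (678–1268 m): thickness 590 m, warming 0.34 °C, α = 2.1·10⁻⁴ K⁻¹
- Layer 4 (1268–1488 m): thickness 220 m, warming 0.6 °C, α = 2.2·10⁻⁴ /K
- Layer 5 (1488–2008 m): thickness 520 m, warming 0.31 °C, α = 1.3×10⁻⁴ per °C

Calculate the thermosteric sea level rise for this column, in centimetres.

0–98 m: 2.6×10⁻⁴ × 98 × 1.9 = 0.048412 m
580 × 1.5 × 2.9×10⁻⁴ = 0.25230 m
Layer 3: 590 × 2.1×10⁻⁴ × 0.34 = 0.042126 m
0.6 × 2.2×10⁻⁴ × 220 = 0.02904 m
520 × 0.31 × 1.3×10⁻⁴ = 0.020956 m
Δh = 0.048412 + 0.25230 + 0.042126 + 0.02904 + 0.020956 = 0.392834 m ≈ 39 cm

about 39 cm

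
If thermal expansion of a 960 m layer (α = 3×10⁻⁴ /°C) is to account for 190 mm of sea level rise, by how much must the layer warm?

about 0.66 °C

ΔT = Δh/(αH) = 0.19 / (3×10⁻⁴ × 960) ≈ 0.6597 °C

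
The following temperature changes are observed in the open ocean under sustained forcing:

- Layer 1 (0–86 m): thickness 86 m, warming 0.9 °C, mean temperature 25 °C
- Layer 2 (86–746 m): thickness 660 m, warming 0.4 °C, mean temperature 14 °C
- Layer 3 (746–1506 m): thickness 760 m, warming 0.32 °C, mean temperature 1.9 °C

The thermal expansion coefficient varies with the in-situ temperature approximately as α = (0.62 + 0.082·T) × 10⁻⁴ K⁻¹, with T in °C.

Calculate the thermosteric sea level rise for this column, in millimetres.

Δh = 86.2 mm

Layer 1: α = (0.62 + 0.082×25)×10⁻⁴ = 2.67×10⁻⁴ K⁻¹
Layer 2: α = (0.62 + 0.082×14)×10⁻⁴ = 1.768×10⁻⁴ K⁻¹
Layer 3: α = (0.62 + 0.082×1.9)×10⁻⁴ = 0.7758×10⁻⁴ K⁻¹
0–86 m: 2.67×10⁻⁴ × 0.9 × 86 = 0.0206658 m
1.768×10⁻⁴ × 660 × 0.4 = 0.0466752 m
Layer 3: 760 × 0.7758×10⁻⁴ × 0.32 = 0.018867456 m
Δh = 0.0206658 + 0.0466752 + 0.018867456 = 0.086208456 m ≈ 86.2 mm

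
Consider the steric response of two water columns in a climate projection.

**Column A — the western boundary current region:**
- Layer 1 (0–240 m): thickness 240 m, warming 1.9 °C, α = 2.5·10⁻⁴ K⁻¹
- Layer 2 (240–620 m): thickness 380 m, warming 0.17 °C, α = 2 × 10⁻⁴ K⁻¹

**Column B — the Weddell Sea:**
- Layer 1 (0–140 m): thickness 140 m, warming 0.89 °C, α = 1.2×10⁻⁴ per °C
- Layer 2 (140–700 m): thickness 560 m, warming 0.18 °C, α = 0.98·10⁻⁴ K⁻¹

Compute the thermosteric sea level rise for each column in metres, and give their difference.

Δh_A ≈ 0.127 m, Δh_B ≈ 0.0248 m; difference ≈ 0.102 m

A 1.9 × 240 × 2.5×10⁻⁴ = 0.11400 m
A Layer 2: 380 × 2×10⁻⁴ × 0.17 = 0.01292 m
A total: 0.12692 m
B Layer 1: 140 × 1.2×10⁻⁴ × 0.89 = 0.014952 m
B 560 × 0.18 × 0.98×10⁻⁴ = 0.0098784 m
B total: 0.0248304 m
Difference: 0.12692 − 0.0248304 = 0.1020896 m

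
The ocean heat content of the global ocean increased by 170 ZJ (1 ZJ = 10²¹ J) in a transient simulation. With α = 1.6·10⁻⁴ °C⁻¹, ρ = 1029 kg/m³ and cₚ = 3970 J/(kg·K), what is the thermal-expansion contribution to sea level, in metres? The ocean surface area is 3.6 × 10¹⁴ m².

Δh = 0.0185 m

Per unit area: Q = 170×10²¹ / (3.6×10¹⁴) ≈ 4.722×10⁸ J/m²
Δh = αQ/(ρcₚ) = 1.6×10⁻⁴ × 4.722×10⁸ / (1029 × 3970) ≈ 0.018494 m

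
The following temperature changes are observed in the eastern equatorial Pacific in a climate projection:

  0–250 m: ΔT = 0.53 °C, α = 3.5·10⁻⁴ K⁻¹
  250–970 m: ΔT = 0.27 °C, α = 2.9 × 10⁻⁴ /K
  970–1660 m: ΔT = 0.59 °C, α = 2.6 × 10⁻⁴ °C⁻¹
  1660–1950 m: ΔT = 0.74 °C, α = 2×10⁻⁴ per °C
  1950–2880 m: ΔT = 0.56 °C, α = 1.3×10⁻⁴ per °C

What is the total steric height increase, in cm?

about 31.9 cm

0–250 m: 3.5×10⁻⁴ × 0.53 × 250 = 0.046375 m
0.27 × 2.9×10⁻⁴ × 720 = 0.056376 m
Layer 3: 0.59 × 2.6×10⁻⁴ × 690 = 0.105846 m
0.74 × 2×10⁻⁴ × 290 = 0.04292 m
Layer 5: 0.56 × 1.3×10⁻⁴ × 930 = 0.067704 m
Δh = 0.046375 + 0.056376 + 0.105846 + 0.04292 + 0.067704 = 0.319221 m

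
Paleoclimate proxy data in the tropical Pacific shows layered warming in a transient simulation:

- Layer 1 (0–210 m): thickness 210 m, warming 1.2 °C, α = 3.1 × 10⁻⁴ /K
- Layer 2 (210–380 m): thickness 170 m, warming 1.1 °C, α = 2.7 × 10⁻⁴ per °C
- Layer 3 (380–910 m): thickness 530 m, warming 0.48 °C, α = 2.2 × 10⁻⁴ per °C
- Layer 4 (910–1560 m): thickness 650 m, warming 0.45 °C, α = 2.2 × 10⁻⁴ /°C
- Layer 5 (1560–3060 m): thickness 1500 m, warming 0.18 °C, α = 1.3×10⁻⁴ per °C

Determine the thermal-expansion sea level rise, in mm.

3.1×10⁻⁴ × 1.2 × 210 = 0.07812 m
210–380 m: 1.1 × 170 × 2.7×10⁻⁴ = 0.05049 m
2.2×10⁻⁴ × 530 × 0.48 = 0.055968 m
Layer 4: 2.2×10⁻⁴ × 0.45 × 650 = 0.06435 m
1560–3060 m: 0.18 × 1.3×10⁻⁴ × 1500 = 0.03510 m
Δh = 0.07812 + 0.05049 + 0.055968 + 0.06435 + 0.03510 = 0.284028 m

284 mm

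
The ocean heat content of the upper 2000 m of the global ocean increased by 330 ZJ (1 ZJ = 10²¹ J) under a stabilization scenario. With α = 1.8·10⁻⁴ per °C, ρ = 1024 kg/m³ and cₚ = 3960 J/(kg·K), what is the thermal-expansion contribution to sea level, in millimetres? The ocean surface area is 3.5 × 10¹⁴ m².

Per unit area: Q = 330×10²¹ / (3.5×10¹⁴) ≈ 9.429×10⁸ J/m²
Δh = αQ/(ρcₚ) = 1.8×10⁻⁴ × 9.429×10⁸ / (1024 × 3960) ≈ 0.041855 m

41.9 mm of thermosteric rise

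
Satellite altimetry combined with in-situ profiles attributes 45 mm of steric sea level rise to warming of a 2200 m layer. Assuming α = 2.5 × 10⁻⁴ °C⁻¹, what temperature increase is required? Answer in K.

0.0818 K

ΔT = Δh/(αH) = 0.045 / (2.5×10⁻⁴ × 2200) ≈ 0.08182 K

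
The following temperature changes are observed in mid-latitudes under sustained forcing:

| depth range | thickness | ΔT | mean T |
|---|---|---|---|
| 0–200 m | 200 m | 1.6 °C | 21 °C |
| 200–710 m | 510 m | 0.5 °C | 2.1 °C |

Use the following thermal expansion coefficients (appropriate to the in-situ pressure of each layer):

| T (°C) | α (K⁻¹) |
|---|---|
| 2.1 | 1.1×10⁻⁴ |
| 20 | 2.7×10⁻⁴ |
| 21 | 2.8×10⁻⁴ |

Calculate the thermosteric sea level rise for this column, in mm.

118 mm of thermosteric rise

Layer 1 at 21 °C → α = 2.8×10⁻⁴ K⁻¹
Layer 2 at 2.1 °C → α = 1.1×10⁻⁴ K⁻¹
Layer 1: 2.8×10⁻⁴ × 1.6 × 200 = 0.08960 m
Layer 2: 510 × 1.1×10⁻⁴ × 0.5 = 0.02805 m
Δh = 0.08960 + 0.02805 = 0.11765 m ≈ 118 mm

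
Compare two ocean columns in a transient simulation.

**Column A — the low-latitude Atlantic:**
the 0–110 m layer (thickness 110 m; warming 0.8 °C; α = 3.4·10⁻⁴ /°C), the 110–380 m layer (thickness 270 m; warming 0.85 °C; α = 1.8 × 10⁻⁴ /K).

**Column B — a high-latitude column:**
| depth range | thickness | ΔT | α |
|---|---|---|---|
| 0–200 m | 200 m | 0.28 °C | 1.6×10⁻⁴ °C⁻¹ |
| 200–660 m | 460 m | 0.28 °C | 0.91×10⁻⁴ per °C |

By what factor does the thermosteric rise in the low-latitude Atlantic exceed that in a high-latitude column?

A Layer 1: 110 × 0.8 × 3.4×10⁻⁴ = 0.02992 m
A 110–380 m: 0.85 × 270 × 1.8×10⁻⁴ = 0.04131 m
A total: 0.07123 m
B 0–200 m: 1.6×10⁻⁴ × 0.28 × 200 = 0.00896 m
B 0.28 × 460 × 0.91×10⁻⁴ = 0.0117208 m
B total: 0.0206808 m
Ratio: 0.07123 / 0.0206808 ≈ 3.444

3.4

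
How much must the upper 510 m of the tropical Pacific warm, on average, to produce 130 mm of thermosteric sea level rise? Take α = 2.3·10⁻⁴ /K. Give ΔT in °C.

about 1.1 °C

ΔT = Δh/(αH) = 0.13 / (2.3×10⁻⁴ × 510) ≈ 1.108 °C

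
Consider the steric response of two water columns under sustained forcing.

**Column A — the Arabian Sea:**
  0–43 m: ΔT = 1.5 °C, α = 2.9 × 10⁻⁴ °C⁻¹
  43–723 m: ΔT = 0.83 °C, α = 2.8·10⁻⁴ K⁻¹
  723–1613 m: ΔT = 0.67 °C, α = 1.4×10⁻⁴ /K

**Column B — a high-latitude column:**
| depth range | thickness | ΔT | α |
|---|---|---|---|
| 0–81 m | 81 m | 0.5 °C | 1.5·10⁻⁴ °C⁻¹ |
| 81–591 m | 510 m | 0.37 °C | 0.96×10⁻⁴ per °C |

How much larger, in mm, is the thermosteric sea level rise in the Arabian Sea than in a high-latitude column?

A Layer 1: 43 × 2.9×10⁻⁴ × 1.5 = 0.018705 m
A Layer 2: 2.8×10⁻⁴ × 0.83 × 680 = 0.158032 m
A Layer 3: 1.4×10⁻⁴ × 0.67 × 890 = 0.083482 m
A total: 0.260219 m
B 0.5 × 1.5×10⁻⁴ × 81 = 0.006075 m
B 81–591 m: 0.96×10⁻⁴ × 0.37 × 510 = 0.0181152 m
B total: 0.0241902 m
Difference: 0.260219 − 0.0241902 = 0.2360288 m

236 mm larger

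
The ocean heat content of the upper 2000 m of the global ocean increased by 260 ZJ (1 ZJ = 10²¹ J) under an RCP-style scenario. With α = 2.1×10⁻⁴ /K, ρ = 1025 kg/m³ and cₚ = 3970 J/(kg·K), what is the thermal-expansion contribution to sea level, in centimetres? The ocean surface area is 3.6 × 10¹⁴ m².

about 3.73 cm

Per unit area: Q = 260×10²¹ / (3.6×10¹⁴) ≈ 7.222×10⁸ J/m²
Δh = αQ/(ρcₚ) = 2.1×10⁻⁴ × 7.222×10⁸ / (1025 × 3970) ≈ 0.03727 m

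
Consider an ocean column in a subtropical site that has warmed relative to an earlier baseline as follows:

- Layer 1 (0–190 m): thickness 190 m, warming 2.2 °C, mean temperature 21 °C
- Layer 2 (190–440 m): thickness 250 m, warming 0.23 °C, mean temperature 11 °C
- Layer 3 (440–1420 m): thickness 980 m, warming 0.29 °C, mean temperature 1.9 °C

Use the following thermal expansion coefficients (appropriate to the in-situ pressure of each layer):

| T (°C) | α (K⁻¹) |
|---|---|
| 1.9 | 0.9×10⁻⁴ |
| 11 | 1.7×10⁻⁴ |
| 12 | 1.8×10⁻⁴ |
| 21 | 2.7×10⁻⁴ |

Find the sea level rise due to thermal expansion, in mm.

Layer 1 at 21 °C → α = 2.7×10⁻⁴ K⁻¹
Layer 2 at 11 °C → α = 1.7×10⁻⁴ K⁻¹
Layer 3 at 1.9 °C → α = 0.9×10⁻⁴ K⁻¹
0–190 m: 2.2 × 190 × 2.7×10⁻⁴ = 0.11286 m
250 × 0.23 × 1.7×10⁻⁴ = 0.009775 m
Layer 3: 0.29 × 0.9×10⁻⁴ × 980 = 0.025578 m
Δh = 0.11286 + 0.009775 + 0.025578 = 0.148213 m

148 mm of thermosteric rise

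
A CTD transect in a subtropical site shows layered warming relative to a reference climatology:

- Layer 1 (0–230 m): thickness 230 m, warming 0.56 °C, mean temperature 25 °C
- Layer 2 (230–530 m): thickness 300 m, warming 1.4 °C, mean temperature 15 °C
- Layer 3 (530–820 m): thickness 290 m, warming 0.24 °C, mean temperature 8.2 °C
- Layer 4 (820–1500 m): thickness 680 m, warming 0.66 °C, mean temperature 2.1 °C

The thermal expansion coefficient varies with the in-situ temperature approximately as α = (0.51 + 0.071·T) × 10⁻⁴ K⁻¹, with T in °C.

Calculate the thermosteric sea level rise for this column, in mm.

about 133 mm

Layer 1: α = (0.51 + 0.071×25)×10⁻⁴ = 2.285×10⁻⁴ K⁻¹
Layer 2: α = (0.51 + 0.071×15)×10⁻⁴ = 1.575×10⁻⁴ K⁻¹
Layer 3: α = (0.51 + 0.071×8.2)×10⁻⁴ = 1.0922×10⁻⁴ K⁻¹
Layer 4: α = (0.51 + 0.071×2.1)×10⁻⁴ = 0.6591×10⁻⁴ K⁻¹
0–230 m: 0.56 × 2.285×10⁻⁴ × 230 = 0.0294308 m
230–530 m: 1.4 × 300 × 1.575×10⁻⁴ = 0.06615 m
1.0922×10⁻⁴ × 0.24 × 290 = 0.007601712 m
Layer 4: 0.6591×10⁻⁴ × 680 × 0.66 = 0.029580408 m
Δh = 0.0294308 + 0.06615 + 0.007601712 + 0.029580408 = 0.13276292 m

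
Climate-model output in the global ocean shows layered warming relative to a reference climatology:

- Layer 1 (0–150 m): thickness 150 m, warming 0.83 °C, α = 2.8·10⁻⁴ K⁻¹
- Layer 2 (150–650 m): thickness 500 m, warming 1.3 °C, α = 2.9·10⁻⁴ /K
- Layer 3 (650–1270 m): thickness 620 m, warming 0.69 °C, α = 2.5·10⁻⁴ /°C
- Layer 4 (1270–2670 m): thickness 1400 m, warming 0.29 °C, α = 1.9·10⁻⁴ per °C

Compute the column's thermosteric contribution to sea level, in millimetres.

0–150 m: 150 × 2.8×10⁻⁴ × 0.83 = 0.03486 m
150–650 m: 2.9×10⁻⁴ × 500 × 1.3 = 0.18850 m
650–1270 m: 2.5×10⁻⁴ × 620 × 0.69 = 0.10695 m
1400 × 0.29 × 1.9×10⁻⁴ = 0.07714 m
Δh = 0.03486 + 0.18850 + 0.10695 + 0.07714 = 0.40745 m

410 mm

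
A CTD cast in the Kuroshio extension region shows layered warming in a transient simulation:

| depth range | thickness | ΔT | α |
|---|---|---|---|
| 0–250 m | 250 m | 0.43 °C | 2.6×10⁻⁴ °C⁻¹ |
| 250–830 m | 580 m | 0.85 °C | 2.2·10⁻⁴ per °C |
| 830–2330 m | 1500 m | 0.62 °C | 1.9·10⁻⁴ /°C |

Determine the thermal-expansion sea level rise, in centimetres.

0.43 × 250 × 2.6×10⁻⁴ = 0.02795 m
250–830 m: 580 × 0.85 × 2.2×10⁻⁴ = 0.10846 m
1500 × 1.9×10⁻⁴ × 0.62 = 0.17670 m
Δh = 0.02795 + 0.10846 + 0.17670 = 0.31311 m

31.3 cm of thermosteric rise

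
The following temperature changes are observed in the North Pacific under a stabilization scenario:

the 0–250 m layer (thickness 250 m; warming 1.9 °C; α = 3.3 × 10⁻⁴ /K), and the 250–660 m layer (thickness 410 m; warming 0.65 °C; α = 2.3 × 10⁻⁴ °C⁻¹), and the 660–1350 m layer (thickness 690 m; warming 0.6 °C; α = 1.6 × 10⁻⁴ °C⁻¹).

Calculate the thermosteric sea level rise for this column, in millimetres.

0–250 m: 3.3×10⁻⁴ × 250 × 1.9 = 0.15675 m
Layer 2: 410 × 0.65 × 2.3×10⁻⁴ = 0.061295 m
Layer 3: 0.6 × 1.6×10⁻⁴ × 690 = 0.06624 m
Δh = 0.15675 + 0.061295 + 0.06624 = 0.284285 m ≈ 284 mm

about 284 mm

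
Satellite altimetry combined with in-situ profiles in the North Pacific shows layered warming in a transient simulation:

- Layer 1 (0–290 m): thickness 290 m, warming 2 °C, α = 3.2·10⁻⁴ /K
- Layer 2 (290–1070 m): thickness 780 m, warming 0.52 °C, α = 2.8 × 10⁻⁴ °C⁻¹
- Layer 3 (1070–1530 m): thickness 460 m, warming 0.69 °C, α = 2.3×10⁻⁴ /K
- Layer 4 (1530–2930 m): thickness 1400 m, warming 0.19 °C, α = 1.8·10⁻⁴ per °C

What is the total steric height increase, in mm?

Δh = 420 mm

0–290 m: 290 × 2 × 3.2×10⁻⁴ = 0.18560 m
Layer 2: 2.8×10⁻⁴ × 0.52 × 780 = 0.113568 m
2.3×10⁻⁴ × 0.69 × 460 = 0.073002 m
1530–2930 m: 1.8×10⁻⁴ × 0.19 × 1400 = 0.04788 m
Δh = 0.18560 + 0.113568 + 0.073002 + 0.04788 = 0.42005 m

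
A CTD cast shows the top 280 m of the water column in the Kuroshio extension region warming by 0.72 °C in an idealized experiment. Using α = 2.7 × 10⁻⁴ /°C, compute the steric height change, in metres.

Δh = 0.0544 m

Δh = αΔT·H = 2.7×10⁻⁴ × 0.72 × 280 = 0.054432 m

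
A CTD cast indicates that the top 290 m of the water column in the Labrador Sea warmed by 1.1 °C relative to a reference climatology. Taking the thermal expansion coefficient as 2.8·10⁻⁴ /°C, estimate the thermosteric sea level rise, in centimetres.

Δh = 8.93 cm

Δh = αΔT·H = 2.8×10⁻⁴ × 1.1 × 290 = 0.08932 m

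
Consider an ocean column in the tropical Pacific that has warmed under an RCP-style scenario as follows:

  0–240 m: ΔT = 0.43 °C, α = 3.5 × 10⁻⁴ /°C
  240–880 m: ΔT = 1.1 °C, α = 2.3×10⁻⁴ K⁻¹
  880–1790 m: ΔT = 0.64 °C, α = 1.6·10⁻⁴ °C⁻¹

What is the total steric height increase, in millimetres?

291 mm

Layer 1: 3.5×10⁻⁴ × 240 × 0.43 = 0.03612 m
240–880 m: 640 × 2.3×10⁻⁴ × 1.1 = 0.16192 m
Layer 3: 910 × 1.6×10⁻⁴ × 0.64 = 0.093184 m
Δh = 0.03612 + 0.16192 + 0.093184 = 0.291224 m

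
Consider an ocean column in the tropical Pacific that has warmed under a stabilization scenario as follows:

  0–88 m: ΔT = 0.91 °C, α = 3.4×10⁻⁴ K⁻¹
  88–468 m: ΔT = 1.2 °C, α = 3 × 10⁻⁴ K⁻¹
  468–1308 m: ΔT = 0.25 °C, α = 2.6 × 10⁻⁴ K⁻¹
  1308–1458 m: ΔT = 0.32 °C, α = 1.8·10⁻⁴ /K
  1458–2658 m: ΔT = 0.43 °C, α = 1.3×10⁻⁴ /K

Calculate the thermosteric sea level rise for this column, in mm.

0–88 m: 88 × 3.4×10⁻⁴ × 0.91 = 0.0272272 m
88–468 m: 3×10⁻⁴ × 380 × 1.2 = 0.13680 m
2.6×10⁻⁴ × 0.25 × 840 = 0.05460 m
1308–1458 m: 150 × 0.32 × 1.8×10⁻⁴ = 0.00864 m
Layer 5: 0.43 × 1200 × 1.3×10⁻⁴ = 0.06708 m
Δh = 0.0272272 + 0.13680 + 0.05460 + 0.00864 + 0.06708 = 0.2943472 m

Δh = 290 mm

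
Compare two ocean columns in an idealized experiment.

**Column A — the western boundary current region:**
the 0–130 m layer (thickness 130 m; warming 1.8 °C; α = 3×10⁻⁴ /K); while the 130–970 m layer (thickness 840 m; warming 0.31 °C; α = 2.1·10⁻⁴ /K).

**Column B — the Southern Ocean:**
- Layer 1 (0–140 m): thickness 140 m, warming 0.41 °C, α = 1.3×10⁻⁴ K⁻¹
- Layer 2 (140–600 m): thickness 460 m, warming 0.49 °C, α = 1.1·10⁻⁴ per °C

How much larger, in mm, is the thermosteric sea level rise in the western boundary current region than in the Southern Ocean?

A 1.8 × 130 × 3×10⁻⁴ = 0.07020 m
A 130–970 m: 2.1×10⁻⁴ × 0.31 × 840 = 0.054684 m
A total: 0.124884 m
B Layer 1: 140 × 1.3×10⁻⁴ × 0.41 = 0.007462 m
B 140–600 m: 0.49 × 460 × 1.1×10⁻⁴ = 0.024794 m
B total: 0.032256 m
Difference: 0.124884 − 0.032256 = 0.092628 m

Δh_A − Δh_B ≈ 93 mm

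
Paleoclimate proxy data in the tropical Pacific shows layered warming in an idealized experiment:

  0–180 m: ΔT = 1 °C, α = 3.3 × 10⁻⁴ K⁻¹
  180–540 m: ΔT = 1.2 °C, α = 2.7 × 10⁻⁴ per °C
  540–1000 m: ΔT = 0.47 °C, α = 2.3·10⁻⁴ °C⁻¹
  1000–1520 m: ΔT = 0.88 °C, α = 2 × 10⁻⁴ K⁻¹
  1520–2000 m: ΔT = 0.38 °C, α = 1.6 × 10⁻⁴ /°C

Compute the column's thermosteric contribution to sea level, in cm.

Layer 1: 3.3×10⁻⁴ × 1 × 180 = 0.05940 m
Layer 2: 2.7×10⁻⁴ × 1.2 × 360 = 0.11664 m
540–1000 m: 460 × 2.3×10⁻⁴ × 0.47 = 0.049726 m
1000–1520 m: 520 × 0.88 × 2×10⁻⁴ = 0.09152 m
480 × 0.38 × 1.6×10⁻⁴ = 0.029184 m
Δh = 0.05940 + 0.11664 + 0.049726 + 0.09152 + 0.029184 = 0.34647 m ≈ 35 cm

Δh ≈ 35 cm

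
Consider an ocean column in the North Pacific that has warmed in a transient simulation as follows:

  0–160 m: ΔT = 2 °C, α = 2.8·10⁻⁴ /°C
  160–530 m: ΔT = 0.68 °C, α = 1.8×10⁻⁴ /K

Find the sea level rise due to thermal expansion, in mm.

Layer 1: 2.8×10⁻⁴ × 2 × 160 = 0.08960 m
Layer 2: 370 × 1.8×10⁻⁴ × 0.68 = 0.045288 m
Δh = 0.08960 + 0.045288 = 0.134888 m ≈ 135 mm

135 mm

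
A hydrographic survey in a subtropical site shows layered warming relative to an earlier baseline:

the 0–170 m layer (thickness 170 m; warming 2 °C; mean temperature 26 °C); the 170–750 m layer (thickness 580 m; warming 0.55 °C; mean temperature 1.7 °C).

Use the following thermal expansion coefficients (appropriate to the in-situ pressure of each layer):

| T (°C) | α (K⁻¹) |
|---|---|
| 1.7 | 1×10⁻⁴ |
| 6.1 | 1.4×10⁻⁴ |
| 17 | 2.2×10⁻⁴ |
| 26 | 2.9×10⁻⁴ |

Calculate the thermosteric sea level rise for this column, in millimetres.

Layer 1 at 26 °C → α = 2.9×10⁻⁴ K⁻¹
Layer 2 at 1.7 °C → α = 1×10⁻⁴ K⁻¹
Layer 1: 2.9×10⁻⁴ × 170 × 2 = 0.09860 m
Layer 2: 580 × 0.55 × 1×10⁻⁴ = 0.03190 m
Δh = 0.09860 + 0.03190 = 0.13050 m

131 mm of thermosteric rise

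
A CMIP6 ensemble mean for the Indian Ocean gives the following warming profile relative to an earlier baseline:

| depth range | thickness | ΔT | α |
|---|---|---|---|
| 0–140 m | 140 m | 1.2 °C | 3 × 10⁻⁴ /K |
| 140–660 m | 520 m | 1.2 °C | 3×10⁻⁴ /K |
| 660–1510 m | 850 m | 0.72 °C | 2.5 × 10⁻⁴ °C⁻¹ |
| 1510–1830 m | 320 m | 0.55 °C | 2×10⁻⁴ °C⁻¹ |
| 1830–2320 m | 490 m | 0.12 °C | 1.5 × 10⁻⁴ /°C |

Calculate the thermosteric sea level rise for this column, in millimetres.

435 mm of thermosteric rise

1.2 × 140 × 3×10⁻⁴ = 0.05040 m
140–660 m: 3×10⁻⁴ × 1.2 × 520 = 0.18720 m
660–1510 m: 0.72 × 2.5×10⁻⁴ × 850 = 0.15300 m
0.55 × 2×10⁻⁴ × 320 = 0.03520 m
1830–2320 m: 490 × 1.5×10⁻⁴ × 0.12 = 0.00882 m
Δh = 0.05040 + 0.18720 + 0.15300 + 0.03520 + 0.00882 = 0.43462 m ≈ 435 mm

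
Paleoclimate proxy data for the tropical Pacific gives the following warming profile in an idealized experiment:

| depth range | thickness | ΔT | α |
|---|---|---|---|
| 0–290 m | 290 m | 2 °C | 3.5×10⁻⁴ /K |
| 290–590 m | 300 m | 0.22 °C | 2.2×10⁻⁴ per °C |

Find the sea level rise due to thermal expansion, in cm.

21.8 cm

Layer 1: 290 × 3.5×10⁻⁴ × 2 = 0.20300 m
Layer 2: 2.2×10⁻⁴ × 300 × 0.22 = 0.01452 m
Δh = 0.20300 + 0.01452 = 0.21752 m ≈ 21.8 cm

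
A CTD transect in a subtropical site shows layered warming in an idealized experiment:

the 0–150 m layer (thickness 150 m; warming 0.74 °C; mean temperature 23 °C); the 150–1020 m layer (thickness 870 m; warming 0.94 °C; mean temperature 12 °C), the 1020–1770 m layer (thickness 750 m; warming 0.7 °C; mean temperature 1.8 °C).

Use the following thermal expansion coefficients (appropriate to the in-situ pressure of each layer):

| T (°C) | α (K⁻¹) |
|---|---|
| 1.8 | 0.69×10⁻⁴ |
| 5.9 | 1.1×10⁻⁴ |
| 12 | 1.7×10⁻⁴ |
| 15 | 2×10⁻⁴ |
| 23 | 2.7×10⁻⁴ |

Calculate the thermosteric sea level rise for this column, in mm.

210 mm

Layer 1 at 23 °C → α = 2.7×10⁻⁴ K⁻¹
Layer 2 at 12 °C → α = 1.7×10⁻⁴ K⁻¹
Layer 3 at 1.8 °C → α = 0.69×10⁻⁴ K⁻¹
0–150 m: 0.74 × 2.7×10⁻⁴ × 150 = 0.02997 m
Layer 2: 1.7×10⁻⁴ × 870 × 0.94 = 0.139026 m
Layer 3: 750 × 0.7 × 0.69×10⁻⁴ = 0.036225 m
Δh = 0.02997 + 0.139026 + 0.036225 = 0.205221 m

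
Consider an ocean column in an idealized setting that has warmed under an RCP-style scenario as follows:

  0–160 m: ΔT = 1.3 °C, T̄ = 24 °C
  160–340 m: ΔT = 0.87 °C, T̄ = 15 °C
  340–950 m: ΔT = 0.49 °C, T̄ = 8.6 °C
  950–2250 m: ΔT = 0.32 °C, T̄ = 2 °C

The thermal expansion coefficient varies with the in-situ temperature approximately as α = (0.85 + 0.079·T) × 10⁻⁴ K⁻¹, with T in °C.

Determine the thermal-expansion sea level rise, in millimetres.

Layer 1: α = (0.85 + 0.079×24)×10⁻⁴ = 2.746×10⁻⁴ K⁻¹
Layer 2: α = (0.85 + 0.079×15)×10⁻⁴ = 2.035×10⁻⁴ K⁻¹
Layer 3: α = (0.85 + 0.079×8.6)×10⁻⁴ = 1.5294×10⁻⁴ K⁻¹
Layer 4: α = (0.85 + 0.079×2)×10⁻⁴ = 1.008×10⁻⁴ K⁻¹
Layer 1: 1.3 × 2.746×10⁻⁴ × 160 = 0.0571168 m
0.87 × 180 × 2.035×10⁻⁴ = 0.0318681 m
1.5294×10⁻⁴ × 610 × 0.49 = 0.045713766 m
Layer 4: 1.008×10⁻⁴ × 0.32 × 1300 = 0.0419328 m
Δh = 0.0571168 + 0.0318681 + 0.045713766 + 0.0419328 = 0.176631466 m ≈ 177 mm

Δh ≈ 177 mm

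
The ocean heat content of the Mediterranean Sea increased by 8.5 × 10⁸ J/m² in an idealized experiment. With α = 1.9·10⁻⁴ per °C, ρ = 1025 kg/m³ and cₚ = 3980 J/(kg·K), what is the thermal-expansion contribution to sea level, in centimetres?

3.96 cm

Δh = αQ/(ρcₚ) = 1.9×10⁻⁴ × 8.5×10⁸ / (1025 × 3980) ≈ 0.039588 m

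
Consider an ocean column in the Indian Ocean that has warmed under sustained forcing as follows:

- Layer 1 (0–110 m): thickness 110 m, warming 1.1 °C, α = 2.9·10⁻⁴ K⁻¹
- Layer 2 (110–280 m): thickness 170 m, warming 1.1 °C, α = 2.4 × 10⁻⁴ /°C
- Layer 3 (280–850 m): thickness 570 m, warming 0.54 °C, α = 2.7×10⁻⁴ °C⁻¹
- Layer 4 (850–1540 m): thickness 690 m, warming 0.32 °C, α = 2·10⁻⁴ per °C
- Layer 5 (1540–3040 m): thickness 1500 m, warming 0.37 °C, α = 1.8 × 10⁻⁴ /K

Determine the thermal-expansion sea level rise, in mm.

Layer 1: 110 × 1.1 × 2.9×10⁻⁴ = 0.03509 m
Layer 2: 2.4×10⁻⁴ × 170 × 1.1 = 0.04488 m
280–850 m: 570 × 0.54 × 2.7×10⁻⁴ = 0.083106 m
850–1540 m: 690 × 0.32 × 2×10⁻⁴ = 0.04416 m
1500 × 1.8×10⁻⁴ × 0.37 = 0.09990 m
Δh = 0.03509 + 0.04488 + 0.083106 + 0.04416 + 0.09990 = 0.307136 m

about 307 mm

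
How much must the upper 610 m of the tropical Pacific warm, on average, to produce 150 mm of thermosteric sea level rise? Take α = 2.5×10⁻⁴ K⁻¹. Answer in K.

ΔT = Δh/(αH) = 0.15 / (2.5×10⁻⁴ × 610) ≈ 0.9836 K

ΔT ≈ 0.98 K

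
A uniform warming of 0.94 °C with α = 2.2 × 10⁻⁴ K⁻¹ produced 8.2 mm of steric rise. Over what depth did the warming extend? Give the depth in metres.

39.7 m

H = Δh/(αΔT) = 0.0082 / (2.2×10⁻⁴ × 0.94) ≈ 39.65 m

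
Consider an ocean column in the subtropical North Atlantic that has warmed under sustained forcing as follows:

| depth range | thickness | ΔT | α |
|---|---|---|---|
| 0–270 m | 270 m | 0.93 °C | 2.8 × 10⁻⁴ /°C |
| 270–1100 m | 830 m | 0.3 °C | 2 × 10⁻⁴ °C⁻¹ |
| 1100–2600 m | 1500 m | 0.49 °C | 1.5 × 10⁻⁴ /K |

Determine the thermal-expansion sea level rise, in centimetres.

270 × 0.93 × 2.8×10⁻⁴ = 0.070308 m
830 × 2×10⁻⁴ × 0.3 = 0.04980 m
Layer 3: 1.5×10⁻⁴ × 0.49 × 1500 = 0.11025 m
Δh = 0.070308 + 0.04980 + 0.11025 = 0.230358 m

about 23.0 cm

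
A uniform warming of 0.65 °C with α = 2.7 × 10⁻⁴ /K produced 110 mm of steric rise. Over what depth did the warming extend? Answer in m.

H = Δh/(αΔT) = 0.11 / (2.7×10⁻⁴ × 0.65) ≈ 626.8 m

about 627 m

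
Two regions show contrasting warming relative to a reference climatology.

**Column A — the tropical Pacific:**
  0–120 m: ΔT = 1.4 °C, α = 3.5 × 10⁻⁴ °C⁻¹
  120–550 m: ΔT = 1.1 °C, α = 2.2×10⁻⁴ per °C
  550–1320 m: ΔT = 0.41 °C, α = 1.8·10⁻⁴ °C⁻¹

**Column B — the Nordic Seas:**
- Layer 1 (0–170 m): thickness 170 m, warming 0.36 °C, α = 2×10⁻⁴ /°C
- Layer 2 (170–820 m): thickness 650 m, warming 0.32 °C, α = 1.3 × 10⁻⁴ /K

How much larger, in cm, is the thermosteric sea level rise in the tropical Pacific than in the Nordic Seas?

18 cm

A Layer 1: 1.4 × 3.5×10⁻⁴ × 120 = 0.05880 m
A 120–550 m: 1.1 × 2.2×10⁻⁴ × 430 = 0.10406 m
A Layer 3: 770 × 0.41 × 1.8×10⁻⁴ = 0.056826 m
A total: 0.219686 m
B 0–170 m: 170 × 2×10⁻⁴ × 0.36 = 0.01224 m
B Layer 2: 0.32 × 1.3×10⁻⁴ × 650 = 0.02704 m
B total: 0.03928 m
Difference: 0.219686 − 0.03928 = 0.180406 m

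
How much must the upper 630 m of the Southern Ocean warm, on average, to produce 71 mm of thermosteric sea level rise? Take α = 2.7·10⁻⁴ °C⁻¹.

ΔT ≈ 0.417 K

ΔT = Δh/(αH) = 0.071 / (2.7×10⁻⁴ × 630) ≈ 0.4174 K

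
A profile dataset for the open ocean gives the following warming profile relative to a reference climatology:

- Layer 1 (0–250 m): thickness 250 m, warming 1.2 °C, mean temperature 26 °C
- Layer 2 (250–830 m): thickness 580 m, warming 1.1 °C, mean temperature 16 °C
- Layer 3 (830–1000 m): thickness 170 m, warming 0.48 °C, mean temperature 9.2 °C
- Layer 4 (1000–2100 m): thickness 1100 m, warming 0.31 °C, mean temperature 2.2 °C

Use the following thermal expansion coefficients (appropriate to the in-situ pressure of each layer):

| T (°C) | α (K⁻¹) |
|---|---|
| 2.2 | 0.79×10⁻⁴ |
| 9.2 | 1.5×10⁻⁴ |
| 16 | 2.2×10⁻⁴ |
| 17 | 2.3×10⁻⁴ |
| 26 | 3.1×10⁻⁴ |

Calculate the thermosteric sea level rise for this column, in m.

Δh = 0.273 m

Layer 1 at 26 °C → α = 3.1×10⁻⁴ K⁻¹
Layer 2 at 16 °C → α = 2.2×10⁻⁴ K⁻¹
Layer 3 at 9.2 °C → α = 1.5×10⁻⁴ K⁻¹
Layer 4 at 2.2 °C → α = 0.79×10⁻⁴ K⁻¹
0–250 m: 1.2 × 3.1×10⁻⁴ × 250 = 0.09300 m
1.1 × 580 × 2.2×10⁻⁴ = 0.14036 m
0.48 × 170 × 1.5×10⁻⁴ = 0.01224 m
1000–2100 m: 0.31 × 1100 × 0.79×10⁻⁴ = 0.026939 m
Δh = 0.09300 + 0.14036 + 0.01224 + 0.026939 = 0.272539 m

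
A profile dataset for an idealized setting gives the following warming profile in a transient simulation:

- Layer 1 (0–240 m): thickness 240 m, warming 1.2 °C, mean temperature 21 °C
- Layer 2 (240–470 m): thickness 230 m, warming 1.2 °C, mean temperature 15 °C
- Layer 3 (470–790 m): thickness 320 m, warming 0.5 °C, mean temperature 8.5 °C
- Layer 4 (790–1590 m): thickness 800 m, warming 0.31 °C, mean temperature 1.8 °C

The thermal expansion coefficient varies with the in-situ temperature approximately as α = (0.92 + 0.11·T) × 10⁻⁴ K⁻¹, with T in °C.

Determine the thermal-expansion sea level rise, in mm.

Layer 1: α = (0.92 + 0.11×21)×10⁻⁴ = 3.23×10⁻⁴ K⁻¹
Layer 2: α = (0.92 + 0.11×15)×10⁻⁴ = 2.57×10⁻⁴ K⁻¹
Layer 3: α = (0.92 + 0.11×8.5)×10⁻⁴ = 1.855×10⁻⁴ K⁻¹
Layer 4: α = (0.92 + 0.11×1.8)×10⁻⁴ = 1.118×10⁻⁴ K⁻¹
1.2 × 240 × 3.23×10⁻⁴ = 0.093024 m
2.57×10⁻⁴ × 230 × 1.2 = 0.070932 m
470–790 m: 1.855×10⁻⁴ × 0.5 × 320 = 0.02968 m
Layer 4: 0.31 × 1.118×10⁻⁴ × 800 = 0.0277264 m
Δh = 0.093024 + 0.070932 + 0.02968 + 0.0277264 = 0.2213624 m ≈ 221 mm

about 221 mm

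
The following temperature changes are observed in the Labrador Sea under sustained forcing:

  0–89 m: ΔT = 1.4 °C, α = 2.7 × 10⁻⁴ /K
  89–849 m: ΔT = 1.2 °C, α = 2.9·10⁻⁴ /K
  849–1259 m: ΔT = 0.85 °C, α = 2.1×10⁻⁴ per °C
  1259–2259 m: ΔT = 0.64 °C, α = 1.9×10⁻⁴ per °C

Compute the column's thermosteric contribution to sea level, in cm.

about 49.3 cm

0–89 m: 1.4 × 2.7×10⁻⁴ × 89 = 0.033642 m
89–849 m: 760 × 1.2 × 2.9×10⁻⁴ = 0.26448 m
849–1259 m: 410 × 2.1×10⁻⁴ × 0.85 = 0.073185 m
1000 × 1.9×10⁻⁴ × 0.64 = 0.12160 m
Δh = 0.033642 + 0.26448 + 0.073185 + 0.12160 = 0.492907 m ≈ 49.3 cm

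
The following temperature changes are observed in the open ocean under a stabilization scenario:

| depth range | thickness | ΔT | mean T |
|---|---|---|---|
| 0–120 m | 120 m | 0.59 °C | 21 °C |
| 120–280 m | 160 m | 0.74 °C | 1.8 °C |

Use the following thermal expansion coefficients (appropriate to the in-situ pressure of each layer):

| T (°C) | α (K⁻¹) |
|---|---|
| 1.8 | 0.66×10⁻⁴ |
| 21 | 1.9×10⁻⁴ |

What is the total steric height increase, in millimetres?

Layer 1 at 21 °C → α = 1.9×10⁻⁴ K⁻¹
Layer 2 at 1.8 °C → α = 0.66×10⁻⁴ K⁻¹
Layer 1: 120 × 1.9×10⁻⁴ × 0.59 = 0.013452 m
Layer 2: 160 × 0.66×10⁻⁴ × 0.74 = 0.0078144 m
Δh = 0.013452 + 0.0078144 = 0.0212664 m

Δh ≈ 21.3 mm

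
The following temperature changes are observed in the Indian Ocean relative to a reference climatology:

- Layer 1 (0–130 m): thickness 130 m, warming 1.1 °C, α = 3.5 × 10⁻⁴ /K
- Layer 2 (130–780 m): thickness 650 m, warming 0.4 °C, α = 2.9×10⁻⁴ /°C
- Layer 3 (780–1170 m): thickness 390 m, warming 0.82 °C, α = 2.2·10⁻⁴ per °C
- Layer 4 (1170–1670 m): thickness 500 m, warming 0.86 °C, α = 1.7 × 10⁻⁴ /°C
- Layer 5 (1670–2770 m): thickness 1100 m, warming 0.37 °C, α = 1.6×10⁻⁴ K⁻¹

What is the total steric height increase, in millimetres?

334 mm

1.1 × 3.5×10⁻⁴ × 130 = 0.05005 m
2.9×10⁻⁴ × 650 × 0.4 = 0.07540 m
2.2×10⁻⁴ × 0.82 × 390 = 0.070356 m
500 × 0.86 × 1.7×10⁻⁴ = 0.07310 m
1670–2770 m: 1100 × 1.6×10⁻⁴ × 0.37 = 0.06512 m
Δh = 0.05005 + 0.07540 + 0.070356 + 0.07310 + 0.06512 = 0.334026 m ≈ 334 mm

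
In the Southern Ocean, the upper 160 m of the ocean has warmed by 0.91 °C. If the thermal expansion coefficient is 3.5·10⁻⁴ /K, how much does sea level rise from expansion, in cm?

Δh = 5.1 cm

Δh = αΔT·H = 3.5×10⁻⁴ × 0.91 × 160 = 0.05096 m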